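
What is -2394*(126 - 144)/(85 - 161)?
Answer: -567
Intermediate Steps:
-2394*(126 - 144)/(85 - 161) = -(-43092)/(-76) = -(-43092)*(-1)/76 = -2394*9/38 = -567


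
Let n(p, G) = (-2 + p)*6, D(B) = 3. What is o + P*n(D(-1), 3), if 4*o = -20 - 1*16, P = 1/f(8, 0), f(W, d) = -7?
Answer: -69/7 ≈ -9.8571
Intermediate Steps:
n(p, G) = -12 + 6*p
P = -1/7 (P = 1/(-7) = -1/7 ≈ -0.14286)
o = -9 (o = (-20 - 1*16)/4 = (-20 - 16)/4 = (1/4)*(-36) = -9)
o + P*n(D(-1), 3) = -9 - (-12 + 6*3)/7 = -9 - (-12 + 18)/7 = -9 - 1/7*6 = -9 - 6/7 = -69/7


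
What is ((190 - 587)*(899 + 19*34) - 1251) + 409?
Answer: -614207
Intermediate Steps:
((190 - 587)*(899 + 19*34) - 1251) + 409 = (-397*(899 + 646) - 1251) + 409 = (-397*1545 - 1251) + 409 = (-613365 - 1251) + 409 = -614616 + 409 = -614207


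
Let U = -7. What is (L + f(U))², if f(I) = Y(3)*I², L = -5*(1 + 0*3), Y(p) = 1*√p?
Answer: 7228 - 490*√3 ≈ 6379.3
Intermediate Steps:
Y(p) = √p
L = -5 (L = -5*(1 + 0) = -5*1 = -5)
f(I) = √3*I²
(L + f(U))² = (-5 + √3*(-7)²)² = (-5 + √3*49)² = (-5 + 49*√3)²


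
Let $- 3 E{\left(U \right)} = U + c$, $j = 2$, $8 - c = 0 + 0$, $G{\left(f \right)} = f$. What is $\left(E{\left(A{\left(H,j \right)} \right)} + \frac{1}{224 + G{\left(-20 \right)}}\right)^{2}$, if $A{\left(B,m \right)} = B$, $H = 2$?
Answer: $\frac{461041}{41616} \approx 11.078$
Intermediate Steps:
$c = 8$ ($c = 8 - \left(0 + 0\right) = 8 - 0 = 8 + 0 = 8$)
$E{\left(U \right)} = - \frac{8}{3} - \frac{U}{3}$ ($E{\left(U \right)} = - \frac{U + 8}{3} = - \frac{8 + U}{3} = - \frac{8}{3} - \frac{U}{3}$)
$\left(E{\left(A{\left(H,j \right)} \right)} + \frac{1}{224 + G{\left(-20 \right)}}\right)^{2} = \left(\left(- \frac{8}{3} - \frac{2}{3}\right) + \frac{1}{224 - 20}\right)^{2} = \left(\left(- \frac{8}{3} - \frac{2}{3}\right) + \frac{1}{204}\right)^{2} = \left(- \frac{10}{3} + \frac{1}{204}\right)^{2} = \left(- \frac{679}{204}\right)^{2} = \frac{461041}{41616}$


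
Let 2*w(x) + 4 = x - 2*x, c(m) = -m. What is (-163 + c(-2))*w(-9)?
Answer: -805/2 ≈ -402.50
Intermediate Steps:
w(x) = -2 - x/2 (w(x) = -2 + (x - 2*x)/2 = -2 + (-x)/2 = -2 - x/2)
(-163 + c(-2))*w(-9) = (-163 - 1*(-2))*(-2 - 1/2*(-9)) = (-163 + 2)*(-2 + 9/2) = -161*5/2 = -805/2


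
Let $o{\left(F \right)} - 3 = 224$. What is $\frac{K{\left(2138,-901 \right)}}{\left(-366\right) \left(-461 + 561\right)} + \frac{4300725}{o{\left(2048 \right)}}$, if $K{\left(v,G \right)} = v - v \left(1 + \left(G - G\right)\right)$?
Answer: $\frac{4300725}{227} \approx 18946.0$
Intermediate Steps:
$K{\left(v,G \right)} = 0$ ($K{\left(v,G \right)} = v - v \left(1 + 0\right) = v - v 1 = v - v = 0$)
$o{\left(F \right)} = 227$ ($o{\left(F \right)} = 3 + 224 = 227$)
$\frac{K{\left(2138,-901 \right)}}{\left(-366\right) \left(-461 + 561\right)} + \frac{4300725}{o{\left(2048 \right)}} = \frac{0}{\left(-366\right) \left(-461 + 561\right)} + \frac{4300725}{227} = \frac{0}{\left(-366\right) 100} + 4300725 \cdot \frac{1}{227} = \frac{0}{-36600} + \frac{4300725}{227} = 0 \left(- \frac{1}{36600}\right) + \frac{4300725}{227} = 0 + \frac{4300725}{227} = \frac{4300725}{227}$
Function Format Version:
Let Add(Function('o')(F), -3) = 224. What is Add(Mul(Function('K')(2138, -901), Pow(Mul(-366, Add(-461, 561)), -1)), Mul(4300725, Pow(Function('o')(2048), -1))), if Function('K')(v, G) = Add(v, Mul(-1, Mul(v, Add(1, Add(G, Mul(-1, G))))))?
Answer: Rational(4300725, 227) ≈ 18946.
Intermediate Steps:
Function('K')(v, G) = 0 (Function('K')(v, G) = Add(v, Mul(-1, Mul(v, Add(1, 0)))) = Add(v, Mul(-1, Mul(v, 1))) = Add(v, Mul(-1, v)) = 0)
Function('o')(F) = 227 (Function('o')(F) = Add(3, 224) = 227)
Add(Mul(Function('K')(2138, -901), Pow(Mul(-366, Add(-461, 561)), -1)), Mul(4300725, Pow(Function('o')(2048), -1))) = Add(Mul(0, Pow(Mul(-366, Add(-461, 561)), -1)), Mul(4300725, Pow(227, -1))) = Add(Mul(0, Pow(Mul(-366, 100), -1)), Mul(4300725, Rational(1, 227))) = Add(Mul(0, Pow(-36600, -1)), Rational(4300725, 227)) = Add(Mul(0, Rational(-1, 36600)), Rational(4300725, 227)) = Add(0, Rational(4300725, 227)) = Rational(4300725, 227)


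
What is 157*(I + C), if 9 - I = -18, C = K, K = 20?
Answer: 7379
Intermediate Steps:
C = 20
I = 27 (I = 9 - 1*(-18) = 9 + 18 = 27)
157*(I + C) = 157*(27 + 20) = 157*47 = 7379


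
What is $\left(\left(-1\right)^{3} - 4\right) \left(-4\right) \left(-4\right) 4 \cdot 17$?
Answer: $-5440$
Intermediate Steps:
$\left(\left(-1\right)^{3} - 4\right) \left(-4\right) \left(-4\right) 4 \cdot 17 = \left(-1 - 4\right) 16 \cdot 4 \cdot 17 = \left(-5\right) 64 \cdot 17 = \left(-320\right) 17 = -5440$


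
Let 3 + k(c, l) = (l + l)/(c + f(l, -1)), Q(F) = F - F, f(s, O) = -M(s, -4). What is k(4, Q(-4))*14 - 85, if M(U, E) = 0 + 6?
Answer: -127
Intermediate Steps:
M(U, E) = 6
f(s, O) = -6 (f(s, O) = -1*6 = -6)
Q(F) = 0
k(c, l) = -3 + 2*l/(-6 + c) (k(c, l) = -3 + (l + l)/(c - 6) = -3 + (2*l)/(-6 + c) = -3 + 2*l/(-6 + c))
k(4, Q(-4))*14 - 85 = ((18 - 3*4 + 2*0)/(-6 + 4))*14 - 85 = ((18 - 12 + 0)/(-2))*14 - 85 = -½*6*14 - 85 = -3*14 - 85 = -42 - 85 = -127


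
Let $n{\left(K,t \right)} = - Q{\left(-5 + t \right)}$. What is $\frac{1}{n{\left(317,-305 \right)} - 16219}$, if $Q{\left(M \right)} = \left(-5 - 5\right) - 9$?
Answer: $- \frac{1}{16200} \approx -6.1728 \cdot 10^{-5}$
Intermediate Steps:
$Q{\left(M \right)} = -19$ ($Q{\left(M \right)} = \left(-5 - 5\right) - 9 = -10 - 9 = -19$)
$n{\left(K,t \right)} = 19$ ($n{\left(K,t \right)} = \left(-1\right) \left(-19\right) = 19$)
$\frac{1}{n{\left(317,-305 \right)} - 16219} = \frac{1}{19 - 16219} = \frac{1}{-16200} = - \frac{1}{16200}$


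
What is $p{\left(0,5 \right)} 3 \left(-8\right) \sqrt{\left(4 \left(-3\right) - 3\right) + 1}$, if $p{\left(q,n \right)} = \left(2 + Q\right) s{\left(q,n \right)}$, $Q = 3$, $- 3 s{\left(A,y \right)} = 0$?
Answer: $0$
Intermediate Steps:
$s{\left(A,y \right)} = 0$ ($s{\left(A,y \right)} = \left(- \frac{1}{3}\right) 0 = 0$)
$p{\left(q,n \right)} = 0$ ($p{\left(q,n \right)} = \left(2 + 3\right) 0 = 5 \cdot 0 = 0$)
$p{\left(0,5 \right)} 3 \left(-8\right) \sqrt{\left(4 \left(-3\right) - 3\right) + 1} = 0 \cdot 3 \left(-8\right) \sqrt{\left(4 \left(-3\right) - 3\right) + 1} = 0 \left(-8\right) \sqrt{\left(-12 - 3\right) + 1} = 0 \sqrt{-15 + 1} = 0 \sqrt{-14} = 0 i \sqrt{14} = 0$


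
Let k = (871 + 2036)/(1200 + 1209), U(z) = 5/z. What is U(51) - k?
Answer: -45404/40953 ≈ -1.1087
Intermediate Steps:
k = 969/803 (k = 2907/2409 = 2907*(1/2409) = 969/803 ≈ 1.2067)
U(51) - k = 5/51 - 1*969/803 = 5*(1/51) - 969/803 = 5/51 - 969/803 = -45404/40953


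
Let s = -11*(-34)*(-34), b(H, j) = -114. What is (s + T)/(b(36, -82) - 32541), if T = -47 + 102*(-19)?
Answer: 14701/32655 ≈ 0.45019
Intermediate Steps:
T = -1985 (T = -47 - 1938 = -1985)
s = -12716 (s = 374*(-34) = -12716)
(s + T)/(b(36, -82) - 32541) = (-12716 - 1985)/(-114 - 32541) = -14701/(-32655) = -14701*(-1/32655) = 14701/32655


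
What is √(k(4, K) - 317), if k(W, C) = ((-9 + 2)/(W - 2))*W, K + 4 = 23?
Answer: I*√331 ≈ 18.193*I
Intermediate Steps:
K = 19 (K = -4 + 23 = 19)
k(W, C) = -7*W/(-2 + W) (k(W, C) = (-7/(-2 + W))*W = -7*W/(-2 + W))
√(k(4, K) - 317) = √(-7*4/(-2 + 4) - 317) = √(-7*4/2 - 317) = √(-7*4*½ - 317) = √(-14 - 317) = √(-331) = I*√331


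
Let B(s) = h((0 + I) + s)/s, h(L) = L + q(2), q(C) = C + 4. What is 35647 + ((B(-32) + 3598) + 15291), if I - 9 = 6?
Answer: 1745163/32 ≈ 54536.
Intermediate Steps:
q(C) = 4 + C
I = 15 (I = 9 + 6 = 15)
h(L) = 6 + L (h(L) = L + (4 + 2) = L + 6 = 6 + L)
B(s) = (21 + s)/s (B(s) = (6 + ((0 + 15) + s))/s = (6 + (15 + s))/s = (21 + s)/s)
35647 + ((B(-32) + 3598) + 15291) = 35647 + (((21 - 32)/(-32) + 3598) + 15291) = 35647 + ((-1/32*(-11) + 3598) + 15291) = 35647 + ((11/32 + 3598) + 15291) = 35647 + (115147/32 + 15291) = 35647 + 604459/32 = 1745163/32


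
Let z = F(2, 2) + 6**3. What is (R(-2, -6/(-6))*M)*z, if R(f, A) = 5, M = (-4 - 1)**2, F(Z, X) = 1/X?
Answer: 54125/2 ≈ 27063.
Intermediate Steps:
M = 25 (M = (-5)**2 = 25)
z = 433/2 (z = 1/2 + 6**3 = 1/2 + 216 = 433/2 ≈ 216.50)
(R(-2, -6/(-6))*M)*z = (5*25)*(433/2) = 125*(433/2) = 54125/2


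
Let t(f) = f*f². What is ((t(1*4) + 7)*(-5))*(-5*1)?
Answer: 1775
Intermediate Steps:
t(f) = f³
((t(1*4) + 7)*(-5))*(-5*1) = (((1*4)³ + 7)*(-5))*(-5*1) = ((4³ + 7)*(-5))*(-5) = ((64 + 7)*(-5))*(-5) = (71*(-5))*(-5) = -355*(-5) = 1775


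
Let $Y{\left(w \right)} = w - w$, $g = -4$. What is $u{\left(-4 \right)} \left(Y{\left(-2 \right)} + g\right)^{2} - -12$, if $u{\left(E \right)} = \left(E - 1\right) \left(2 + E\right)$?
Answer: $172$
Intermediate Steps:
$u{\left(E \right)} = \left(-1 + E\right) \left(2 + E\right)$
$Y{\left(w \right)} = 0$
$u{\left(-4 \right)} \left(Y{\left(-2 \right)} + g\right)^{2} - -12 = \left(-2 - 4 + \left(-4\right)^{2}\right) \left(0 - 4\right)^{2} - -12 = \left(-2 - 4 + 16\right) \left(-4\right)^{2} + 12 = 10 \cdot 16 + 12 = 160 + 12 = 172$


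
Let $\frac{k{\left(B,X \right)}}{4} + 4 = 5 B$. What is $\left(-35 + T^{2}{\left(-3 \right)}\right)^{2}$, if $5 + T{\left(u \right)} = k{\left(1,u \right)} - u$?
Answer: $961$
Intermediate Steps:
$k{\left(B,X \right)} = -16 + 20 B$ ($k{\left(B,X \right)} = -16 + 4 \cdot 5 B = -16 + 20 B$)
$T{\left(u \right)} = -1 - u$ ($T{\left(u \right)} = -5 - \left(-4 + u\right) = -1 - u$)
$\left(-35 + T^{2}{\left(-3 \right)}\right)^{2} = \left(-35 + \left(-1 - -3\right)^{2}\right)^{2} = \left(-35 + \left(-1 + 3\right)^{2}\right)^{2} = \left(-35 + 2^{2}\right)^{2} = \left(-35 + 4\right)^{2} = \left(-31\right)^{2} = 961$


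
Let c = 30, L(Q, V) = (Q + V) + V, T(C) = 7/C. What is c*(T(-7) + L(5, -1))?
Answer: 60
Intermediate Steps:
L(Q, V) = Q + 2*V
c*(T(-7) + L(5, -1)) = 30*(7/(-7) + (5 + 2*(-1))) = 30*(7*(-1/7) + (5 - 2)) = 30*(-1 + 3) = 30*2 = 60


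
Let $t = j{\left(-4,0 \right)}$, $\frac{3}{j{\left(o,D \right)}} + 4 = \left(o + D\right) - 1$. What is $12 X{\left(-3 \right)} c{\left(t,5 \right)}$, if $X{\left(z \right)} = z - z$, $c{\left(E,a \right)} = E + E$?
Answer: $0$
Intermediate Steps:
$j{\left(o,D \right)} = \frac{3}{-5 + D + o}$ ($j{\left(o,D \right)} = \frac{3}{-4 - \left(1 - D - o\right)} = \frac{3}{-4 + \left(-1 + D + o\right)} = \frac{3}{-5 + D + o}$)
$t = - \frac{1}{3}$ ($t = \frac{3}{-5 + 0 - 4} = \frac{3}{-9} = 3 \left(- \frac{1}{9}\right) = - \frac{1}{3} \approx -0.33333$)
$c{\left(E,a \right)} = 2 E$
$X{\left(z \right)} = 0$
$12 X{\left(-3 \right)} c{\left(t,5 \right)} = 12 \cdot 0 \cdot 2 \left(- \frac{1}{3}\right) = 0 \left(- \frac{2}{3}\right) = 0$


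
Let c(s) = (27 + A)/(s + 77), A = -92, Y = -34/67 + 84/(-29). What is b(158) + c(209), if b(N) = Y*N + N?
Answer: -16246111/42746 ≈ -380.06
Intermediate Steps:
Y = -6614/1943 (Y = -34*1/67 + 84*(-1/29) = -34/67 - 84/29 = -6614/1943 ≈ -3.4040)
b(N) = -4671*N/1943 (b(N) = -6614*N/1943 + N = -4671*N/1943)
c(s) = -65/(77 + s) (c(s) = (27 - 92)/(s + 77) = -65/(77 + s))
b(158) + c(209) = -4671/1943*158 - 65/(77 + 209) = -738018/1943 - 65/286 = -738018/1943 - 65*1/286 = -738018/1943 - 5/22 = -16246111/42746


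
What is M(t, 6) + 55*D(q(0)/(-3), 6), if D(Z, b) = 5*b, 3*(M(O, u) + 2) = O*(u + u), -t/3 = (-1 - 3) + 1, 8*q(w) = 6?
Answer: 1684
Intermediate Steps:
q(w) = 3/4 (q(w) = (1/8)*6 = 3/4)
t = 9 (t = -3*((-1 - 3) + 1) = -3*(-4 + 1) = -3*(-3) = 9)
M(O, u) = -2 + 2*O*u/3 (M(O, u) = -2 + (O*(u + u))/3 = -2 + (O*(2*u))/3 = -2 + (2*O*u)/3 = -2 + 2*O*u/3)
M(t, 6) + 55*D(q(0)/(-3), 6) = (-2 + (2/3)*9*6) + 55*(5*6) = (-2 + 36) + 55*30 = 34 + 1650 = 1684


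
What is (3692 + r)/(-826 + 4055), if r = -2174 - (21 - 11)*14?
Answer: 1378/3229 ≈ 0.42676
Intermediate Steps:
r = -2314 (r = -2174 - 10*14 = -2174 - 1*140 = -2174 - 140 = -2314)
(3692 + r)/(-826 + 4055) = (3692 - 2314)/(-826 + 4055) = 1378/3229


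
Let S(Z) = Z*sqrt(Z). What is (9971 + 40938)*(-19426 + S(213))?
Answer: -988958234 + 10843617*sqrt(213) ≈ -8.3070e+8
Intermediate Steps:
S(Z) = Z**(3/2)
(9971 + 40938)*(-19426 + S(213)) = (9971 + 40938)*(-19426 + 213**(3/2)) = 50909*(-19426 + 213*sqrt(213)) = -988958234 + 10843617*sqrt(213)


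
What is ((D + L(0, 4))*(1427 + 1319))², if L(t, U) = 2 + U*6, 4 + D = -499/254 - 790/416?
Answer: 432690240275715249/174451264 ≈ 2.4803e+9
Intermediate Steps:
D = -207725/26416 (D = -4 + (-499/254 - 790/416) = -4 + (-499*1/254 - 790*1/416) = -4 + (-499/254 - 395/208) = -4 - 102061/26416 = -207725/26416 ≈ -7.8636)
L(t, U) = 2 + 6*U
((D + L(0, 4))*(1427 + 1319))² = ((-207725/26416 + (2 + 6*4))*(1427 + 1319))² = ((-207725/26416 + (2 + 24))*2746)² = ((-207725/26416 + 26)*2746)² = ((479091/26416)*2746)² = (657791943/13208)² = 432690240275715249/174451264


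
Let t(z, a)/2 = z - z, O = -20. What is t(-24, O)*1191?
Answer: 0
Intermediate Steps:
t(z, a) = 0 (t(z, a) = 2*(z - z) = 2*0 = 0)
t(-24, O)*1191 = 0*1191 = 0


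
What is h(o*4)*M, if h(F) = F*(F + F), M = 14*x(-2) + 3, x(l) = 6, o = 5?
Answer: 69600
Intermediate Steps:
M = 87 (M = 14*6 + 3 = 84 + 3 = 87)
h(F) = 2*F² (h(F) = F*(2*F) = 2*F²)
h(o*4)*M = (2*(5*4)²)*87 = (2*20²)*87 = (2*400)*87 = 800*87 = 69600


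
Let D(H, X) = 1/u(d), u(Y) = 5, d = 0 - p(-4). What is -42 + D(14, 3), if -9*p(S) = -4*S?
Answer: -209/5 ≈ -41.800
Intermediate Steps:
p(S) = 4*S/9 (p(S) = -(-4)*S/9 = 4*S/9)
d = 16/9 (d = 0 - 4*(-4)/9 = 0 - 1*(-16/9) = 0 + 16/9 = 16/9 ≈ 1.7778)
D(H, X) = ⅕ (D(H, X) = 1/5 = ⅕)
-42 + D(14, 3) = -42 + ⅕ = -209/5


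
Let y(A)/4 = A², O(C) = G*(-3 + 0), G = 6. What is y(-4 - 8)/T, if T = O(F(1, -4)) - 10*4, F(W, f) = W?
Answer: -288/29 ≈ -9.9310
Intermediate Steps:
O(C) = -18 (O(C) = 6*(-3 + 0) = 6*(-3) = -18)
y(A) = 4*A²
T = -58 (T = -18 - 10*4 = -18 - 40 = -58)
y(-4 - 8)/T = (4*(-4 - 8)²)/(-58) = (4*(-12)²)*(-1/58) = (4*144)*(-1/58) = 576*(-1/58) = -288/29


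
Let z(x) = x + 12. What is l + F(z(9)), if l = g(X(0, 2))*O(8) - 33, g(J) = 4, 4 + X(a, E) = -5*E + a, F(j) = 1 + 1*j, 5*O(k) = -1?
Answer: -59/5 ≈ -11.800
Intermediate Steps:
z(x) = 12 + x
O(k) = -⅕ (O(k) = (⅕)*(-1) = -⅕)
F(j) = 1 + j
X(a, E) = -4 + a - 5*E (X(a, E) = -4 + (-5*E + a) = -4 + (a - 5*E) = -4 + a - 5*E)
l = -169/5 (l = 4*(-⅕) - 33 = -⅘ - 33 = -169/5 ≈ -33.800)
l + F(z(9)) = -169/5 + (1 + (12 + 9)) = -169/5 + (1 + 21) = -169/5 + 22 = -59/5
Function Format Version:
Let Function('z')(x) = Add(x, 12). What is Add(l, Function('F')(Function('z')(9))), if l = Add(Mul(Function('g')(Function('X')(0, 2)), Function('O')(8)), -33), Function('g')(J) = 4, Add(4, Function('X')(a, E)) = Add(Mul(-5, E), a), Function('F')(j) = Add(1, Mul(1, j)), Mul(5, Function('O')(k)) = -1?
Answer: Rational(-59, 5) ≈ -11.800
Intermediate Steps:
Function('z')(x) = Add(12, x)
Function('O')(k) = Rational(-1, 5) (Function('O')(k) = Mul(Rational(1, 5), -1) = Rational(-1, 5))
Function('F')(j) = Add(1, j)
Function('X')(a, E) = Add(-4, a, Mul(-5, E)) (Function('X')(a, E) = Add(-4, Add(Mul(-5, E), a)) = Add(-4, Add(a, Mul(-5, E))) = Add(-4, a, Mul(-5, E)))
l = Rational(-169, 5) (l = Add(Mul(4, Rational(-1, 5)), -33) = Add(Rational(-4, 5), -33) = Rational(-169, 5) ≈ -33.800)
Add(l, Function('F')(Function('z')(9))) = Add(Rational(-169, 5), Add(1, Add(12, 9))) = Add(Rational(-169, 5), Add(1, 21)) = Add(Rational(-169, 5), 22) = Rational(-59, 5)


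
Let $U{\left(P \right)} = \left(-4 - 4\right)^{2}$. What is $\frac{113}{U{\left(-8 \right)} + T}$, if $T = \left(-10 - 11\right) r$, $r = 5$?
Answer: $- \frac{113}{41} \approx -2.7561$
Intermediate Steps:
$U{\left(P \right)} = 64$ ($U{\left(P \right)} = \left(-8\right)^{2} = 64$)
$T = -105$ ($T = \left(-10 - 11\right) 5 = \left(-21\right) 5 = -105$)
$\frac{113}{U{\left(-8 \right)} + T} = \frac{113}{64 - 105} = \frac{113}{-41} = 113 \left(- \frac{1}{41}\right) = - \frac{113}{41}$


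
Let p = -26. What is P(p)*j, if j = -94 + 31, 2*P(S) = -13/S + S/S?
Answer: -189/4 ≈ -47.250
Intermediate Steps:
P(S) = ½ - 13/(2*S) (P(S) = (-13/S + S/S)/2 = (-13/S + 1)/2 = (1 - 13/S)/2 = ½ - 13/(2*S))
j = -63
P(p)*j = ((½)*(-13 - 26)/(-26))*(-63) = ((½)*(-1/26)*(-39))*(-63) = (¾)*(-63) = -189/4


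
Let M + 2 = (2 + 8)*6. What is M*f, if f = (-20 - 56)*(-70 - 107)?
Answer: 780216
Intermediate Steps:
M = 58 (M = -2 + (2 + 8)*6 = -2 + 10*6 = -2 + 60 = 58)
f = 13452 (f = -76*(-177) = 13452)
M*f = 58*13452 = 780216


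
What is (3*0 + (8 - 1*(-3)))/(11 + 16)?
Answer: 11/27 ≈ 0.40741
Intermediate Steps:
(3*0 + (8 - 1*(-3)))/(11 + 16) = (0 + (8 + 3))/27 = (0 + 11)*(1/27) = 11*(1/27) = 11/27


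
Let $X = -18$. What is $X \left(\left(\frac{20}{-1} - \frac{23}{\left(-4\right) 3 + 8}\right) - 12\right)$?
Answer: $\frac{945}{2} \approx 472.5$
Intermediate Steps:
$X \left(\left(\frac{20}{-1} - \frac{23}{\left(-4\right) 3 + 8}\right) - 12\right) = - 18 \left(\left(\frac{20}{-1} - \frac{23}{\left(-4\right) 3 + 8}\right) - 12\right) = - 18 \left(\left(20 \left(-1\right) - \frac{23}{-12 + 8}\right) - 12\right) = - 18 \left(\left(-20 - \frac{23}{-4}\right) - 12\right) = - 18 \left(\left(-20 - - \frac{23}{4}\right) - 12\right) = - 18 \left(\left(-20 + \frac{23}{4}\right) - 12\right) = - 18 \left(- \frac{57}{4} - 12\right) = \left(-18\right) \left(- \frac{105}{4}\right) = \frac{945}{2}$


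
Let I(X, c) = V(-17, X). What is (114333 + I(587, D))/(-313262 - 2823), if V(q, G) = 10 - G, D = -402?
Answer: -113756/316085 ≈ -0.35989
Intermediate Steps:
I(X, c) = 10 - X
(114333 + I(587, D))/(-313262 - 2823) = (114333 + (10 - 1*587))/(-313262 - 2823) = (114333 + (10 - 587))/(-316085) = (114333 - 577)*(-1/316085) = 113756*(-1/316085) = -113756/316085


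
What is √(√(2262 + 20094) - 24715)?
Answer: √(-24715 + 18*√69) ≈ 156.73*I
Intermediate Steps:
√(√(2262 + 20094) - 24715) = √(√22356 - 24715) = √(18*√69 - 24715) = √(-24715 + 18*√69)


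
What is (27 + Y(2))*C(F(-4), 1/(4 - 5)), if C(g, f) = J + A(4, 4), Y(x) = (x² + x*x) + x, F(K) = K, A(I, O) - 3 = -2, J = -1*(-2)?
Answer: 111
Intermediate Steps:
J = 2
A(I, O) = 1 (A(I, O) = 3 - 2 = 1)
Y(x) = x + 2*x² (Y(x) = (x² + x²) + x = 2*x² + x = x + 2*x²)
C(g, f) = 3 (C(g, f) = 2 + 1 = 3)
(27 + Y(2))*C(F(-4), 1/(4 - 5)) = (27 + 2*(1 + 2*2))*3 = (27 + 2*(1 + 4))*3 = (27 + 2*5)*3 = (27 + 10)*3 = 37*3 = 111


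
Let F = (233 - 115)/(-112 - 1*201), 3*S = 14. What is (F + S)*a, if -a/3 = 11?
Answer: -44308/313 ≈ -141.56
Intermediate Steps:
S = 14/3 (S = (⅓)*14 = 14/3 ≈ 4.6667)
a = -33 (a = -3*11 = -33)
F = -118/313 (F = 118/(-112 - 201) = 118/(-313) = 118*(-1/313) = -118/313 ≈ -0.37700)
(F + S)*a = (-118/313 + 14/3)*(-33) = (4028/939)*(-33) = -44308/313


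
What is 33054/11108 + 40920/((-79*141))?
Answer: -14391809/20622002 ≈ -0.69789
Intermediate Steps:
33054/11108 + 40920/((-79*141)) = 33054*(1/11108) + 40920/(-11139) = 16527/5554 + 40920*(-1/11139) = 16527/5554 - 13640/3713 = -14391809/20622002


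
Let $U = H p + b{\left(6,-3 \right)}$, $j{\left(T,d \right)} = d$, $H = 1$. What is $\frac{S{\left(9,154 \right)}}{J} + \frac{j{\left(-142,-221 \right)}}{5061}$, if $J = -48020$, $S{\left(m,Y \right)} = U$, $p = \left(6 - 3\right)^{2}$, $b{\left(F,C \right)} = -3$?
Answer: $- \frac{760199}{17359230} \approx -0.043792$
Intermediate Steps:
$p = 9$ ($p = 3^{2} = 9$)
$U = 6$ ($U = 1 \cdot 9 - 3 = 9 - 3 = 6$)
$S{\left(m,Y \right)} = 6$
$\frac{S{\left(9,154 \right)}}{J} + \frac{j{\left(-142,-221 \right)}}{5061} = \frac{6}{-48020} - \frac{221}{5061} = 6 \left(- \frac{1}{48020}\right) - \frac{221}{5061} = - \frac{3}{24010} - \frac{221}{5061} = - \frac{760199}{17359230}$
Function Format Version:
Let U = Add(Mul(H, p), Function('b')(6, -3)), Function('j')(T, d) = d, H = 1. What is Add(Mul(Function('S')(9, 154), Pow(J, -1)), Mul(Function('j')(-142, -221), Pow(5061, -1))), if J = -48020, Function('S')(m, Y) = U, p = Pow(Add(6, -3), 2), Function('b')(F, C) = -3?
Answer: Rational(-760199, 17359230) ≈ -0.043792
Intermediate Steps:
p = 9 (p = Pow(3, 2) = 9)
U = 6 (U = Add(Mul(1, 9), -3) = Add(9, -3) = 6)
Function('S')(m, Y) = 6
Add(Mul(Function('S')(9, 154), Pow(J, -1)), Mul(Function('j')(-142, -221), Pow(5061, -1))) = Add(Mul(6, Pow(-48020, -1)), Mul(-221, Pow(5061, -1))) = Add(Mul(6, Rational(-1, 48020)), Mul(-221, Rational(1, 5061))) = Add(Rational(-3, 24010), Rational(-221, 5061)) = Rational(-760199, 17359230)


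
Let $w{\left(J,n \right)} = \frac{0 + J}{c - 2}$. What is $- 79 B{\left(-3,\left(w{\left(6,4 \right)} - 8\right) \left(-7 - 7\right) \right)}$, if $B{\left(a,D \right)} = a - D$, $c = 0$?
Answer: $12403$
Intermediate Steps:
$w{\left(J,n \right)} = - \frac{J}{2}$ ($w{\left(J,n \right)} = \frac{0 + J}{0 - 2} = \frac{J}{-2} = J \left(- \frac{1}{2}\right) = - \frac{J}{2}$)
$- 79 B{\left(-3,\left(w{\left(6,4 \right)} - 8\right) \left(-7 - 7\right) \right)} = - 79 \left(-3 - \left(\left(- \frac{1}{2}\right) 6 - 8\right) \left(-7 - 7\right)\right) = - 79 \left(-3 - \left(-3 - 8\right) \left(-14\right)\right) = - 79 \left(-3 - \left(-11\right) \left(-14\right)\right) = - 79 \left(-3 - 154\right) = \left(-79\right) \left(-157\right) = 12403$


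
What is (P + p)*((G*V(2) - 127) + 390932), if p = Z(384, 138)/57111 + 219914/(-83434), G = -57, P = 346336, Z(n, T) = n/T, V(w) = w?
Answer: 7414611638679818779073/54797490501 ≈ 1.3531e+11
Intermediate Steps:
p = -144431677333/54797490501 (p = (384/138)/57111 + 219914/(-83434) = (384*(1/138))*(1/57111) + 219914*(-1/83434) = (64/23)*(1/57111) - 109957/41717 = 64/1313553 - 109957/41717 = -144431677333/54797490501 ≈ -2.6357)
(P + p)*((G*V(2) - 127) + 390932) = (346336 - 144431677333/54797490501)*((-57*2 - 127) + 390932) = 18978199238477003*((-114 - 127) + 390932)/54797490501 = 18978199238477003*(-241 + 390932)/54797490501 = (18978199238477003/54797490501)*390691 = 7414611638679818779073/54797490501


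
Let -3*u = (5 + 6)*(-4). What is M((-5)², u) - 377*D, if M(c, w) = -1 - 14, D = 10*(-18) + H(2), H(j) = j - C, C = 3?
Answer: 68222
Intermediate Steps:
u = 44/3 (u = -(5 + 6)*(-4)/3 = -11*(-4)/3 = -⅓*(-44) = 44/3 ≈ 14.667)
H(j) = -3 + j (H(j) = j - 1*3 = j - 3 = -3 + j)
D = -181 (D = 10*(-18) + (-3 + 2) = -180 - 1 = -181)
M(c, w) = -15
M((-5)², u) - 377*D = -15 - 377*(-181) = -15 + 68237 = 68222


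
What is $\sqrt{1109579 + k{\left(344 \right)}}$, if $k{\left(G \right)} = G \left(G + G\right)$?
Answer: $\sqrt{1346251} \approx 1160.3$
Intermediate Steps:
$k{\left(G \right)} = 2 G^{2}$ ($k{\left(G \right)} = G 2 G = 2 G^{2}$)
$\sqrt{1109579 + k{\left(344 \right)}} = \sqrt{1109579 + 2 \cdot 344^{2}} = \sqrt{1109579 + 2 \cdot 118336} = \sqrt{1109579 + 236672} = \sqrt{1346251}$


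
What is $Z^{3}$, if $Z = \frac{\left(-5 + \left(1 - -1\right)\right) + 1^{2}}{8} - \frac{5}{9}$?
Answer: $- \frac{24389}{46656} \approx -0.52274$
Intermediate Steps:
$Z = - \frac{29}{36}$ ($Z = \left(\left(-5 + \left(1 + 1\right)\right) + 1\right) \frac{1}{8} - \frac{5}{9} = \left(\left(-5 + 2\right) + 1\right) \frac{1}{8} - \frac{5}{9} = \left(-3 + 1\right) \frac{1}{8} - \frac{5}{9} = \left(-2\right) \frac{1}{8} - \frac{5}{9} = - \frac{1}{4} - \frac{5}{9} = - \frac{29}{36} \approx -0.80556$)
$Z^{3} = \left(- \frac{29}{36}\right)^{3} = - \frac{24389}{46656}$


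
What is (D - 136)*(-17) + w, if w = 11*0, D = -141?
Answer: 4709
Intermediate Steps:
w = 0
(D - 136)*(-17) + w = (-141 - 136)*(-17) + 0 = -277*(-17) + 0 = 4709 + 0 = 4709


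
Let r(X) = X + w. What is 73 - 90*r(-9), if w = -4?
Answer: 1243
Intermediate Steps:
r(X) = -4 + X (r(X) = X - 4 = -4 + X)
73 - 90*r(-9) = 73 - 90*(-4 - 9) = 73 - 90*(-13) = 73 + 1170 = 1243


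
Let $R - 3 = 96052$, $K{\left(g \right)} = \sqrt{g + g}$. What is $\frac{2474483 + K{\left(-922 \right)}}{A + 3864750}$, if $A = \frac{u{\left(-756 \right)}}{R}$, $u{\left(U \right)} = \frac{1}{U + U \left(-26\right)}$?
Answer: $\frac{4492274180278500}{7016219807625001} + \frac{3630879000 i \sqrt{461}}{7016219807625001} \approx 0.64027 + 1.1111 \cdot 10^{-5} i$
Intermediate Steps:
$K{\left(g \right)} = \sqrt{2} \sqrt{g}$ ($K{\left(g \right)} = \sqrt{2 g} = \sqrt{2} \sqrt{g}$)
$u{\left(U \right)} = - \frac{1}{25 U}$ ($u{\left(U \right)} = \frac{1}{U - 26 U} = \frac{1}{\left(-25\right) U} = - \frac{1}{25 U}$)
$R = 96055$ ($R = 3 + 96052 = 96055$)
$A = \frac{1}{1815439500}$ ($A = \frac{\left(- \frac{1}{25}\right) \frac{1}{-756}}{96055} = \left(- \frac{1}{25}\right) \left(- \frac{1}{756}\right) \frac{1}{96055} = \frac{1}{18900} \cdot \frac{1}{96055} = \frac{1}{1815439500} \approx 5.5083 \cdot 10^{-10}$)
$\frac{2474483 + K{\left(-922 \right)}}{A + 3864750} = \frac{2474483 + \sqrt{2} \sqrt{-922}}{\frac{1}{1815439500} + 3864750} = \frac{2474483 + \sqrt{2} i \sqrt{922}}{\frac{7016219807625001}{1815439500}} = \left(2474483 + 2 i \sqrt{461}\right) \frac{1815439500}{7016219807625001} = \frac{4492274180278500}{7016219807625001} + \frac{3630879000 i \sqrt{461}}{7016219807625001}$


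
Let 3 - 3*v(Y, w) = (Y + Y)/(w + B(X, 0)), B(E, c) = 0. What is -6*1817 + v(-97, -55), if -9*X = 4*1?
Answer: -1798859/165 ≈ -10902.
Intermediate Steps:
X = -4/9 ≈ -0.44444
v(Y, w) = 1 - 2*Y/(3*w) (v(Y, w) = 1 - (Y + Y)/(3*(w + 0)) = 1 - 2*Y/(3*w))
-6*1817 + v(-97, -55) = -6*1817 + (-55 - ⅔*(-97))/(-55) = -10902 - (-55 + 194/3)/55 = -10902 - 1/55*29/3 = -10902 - 29/165 = -1798859/165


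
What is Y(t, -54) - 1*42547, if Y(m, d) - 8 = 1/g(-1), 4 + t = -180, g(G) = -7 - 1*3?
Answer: -425391/10 ≈ -42539.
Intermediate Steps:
g(G) = -10 (g(G) = -7 - 3 = -10)
t = -184 (t = -4 - 180 = -184)
Y(m, d) = 79/10 (Y(m, d) = 8 + 1/(-10) = 8 - ⅒ = 79/10)
Y(t, -54) - 1*42547 = 79/10 - 1*42547 = 79/10 - 42547 = -425391/10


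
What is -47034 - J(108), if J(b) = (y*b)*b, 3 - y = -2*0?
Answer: -82026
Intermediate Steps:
y = 3 (y = 3 - (-2)*0 = 3 - 1*0 = 3 + 0 = 3)
J(b) = 3*b**2 (J(b) = (3*b)*b = 3*b**2)
-47034 - J(108) = -47034 - 3*108**2 = -47034 - 3*11664 = -47034 - 1*34992 = -47034 - 34992 = -82026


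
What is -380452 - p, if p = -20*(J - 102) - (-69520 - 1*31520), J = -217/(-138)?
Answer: -33361538/69 ≈ -4.8350e+5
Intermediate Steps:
J = 217/138 (J = -217*(-1/138) = 217/138 ≈ 1.5725)
p = 7110350/69 (p = -20*(217/138 - 102) - (-69520 - 1*31520) = -20*(-13859/138) - (-69520 - 31520) = 138590/69 - 1*(-101040) = 138590/69 + 101040 = 7110350/69 ≈ 1.0305e+5)
-380452 - p = -380452 - 1*7110350/69 = -380452 - 7110350/69 = -33361538/69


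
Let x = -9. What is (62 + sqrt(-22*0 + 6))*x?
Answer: -558 - 9*sqrt(6) ≈ -580.04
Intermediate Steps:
(62 + sqrt(-22*0 + 6))*x = (62 + sqrt(-22*0 + 6))*(-9) = (62 + sqrt(0 + 6))*(-9) = (62 + sqrt(6))*(-9) = -558 - 9*sqrt(6)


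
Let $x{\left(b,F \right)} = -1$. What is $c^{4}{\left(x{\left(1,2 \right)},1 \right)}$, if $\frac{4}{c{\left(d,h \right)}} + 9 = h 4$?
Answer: $\frac{256}{625} \approx 0.4096$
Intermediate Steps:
$c{\left(d,h \right)} = \frac{4}{-9 + 4 h}$ ($c{\left(d,h \right)} = \frac{4}{-9 + h 4} = \frac{4}{-9 + 4 h}$)
$c^{4}{\left(x{\left(1,2 \right)},1 \right)} = \left(\frac{4}{-9 + 4 \cdot 1}\right)^{4} = \left(\frac{4}{-9 + 4}\right)^{4} = \left(\frac{4}{-5}\right)^{4} = \left(4 \left(- \frac{1}{5}\right)\right)^{4} = \left(- \frac{4}{5}\right)^{4} = \frac{256}{625}$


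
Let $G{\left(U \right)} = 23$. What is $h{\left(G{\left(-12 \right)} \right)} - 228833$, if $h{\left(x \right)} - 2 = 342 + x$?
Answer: $-228466$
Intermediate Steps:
$h{\left(x \right)} = 344 + x$ ($h{\left(x \right)} = 2 + \left(342 + x\right) = 344 + x$)
$h{\left(G{\left(-12 \right)} \right)} - 228833 = \left(344 + 23\right) - 228833 = 367 - 228833 = -228466$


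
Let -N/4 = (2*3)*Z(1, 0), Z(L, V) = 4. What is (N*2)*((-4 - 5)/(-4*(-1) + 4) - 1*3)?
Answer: 792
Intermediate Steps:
N = -96 (N = -4*2*3*4 = -24*4 = -4*24 = -96)
(N*2)*((-4 - 5)/(-4*(-1) + 4) - 1*3) = (-96*2)*((-4 - 5)/(-4*(-1) + 4) - 1*3) = -192*(-9/(4 + 4) - 3) = -192*(-9/8 - 3) = -192*(-33/8) = 792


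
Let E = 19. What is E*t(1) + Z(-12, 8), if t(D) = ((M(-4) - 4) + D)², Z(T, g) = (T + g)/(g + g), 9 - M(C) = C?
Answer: 7599/4 ≈ 1899.8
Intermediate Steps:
M(C) = 9 - C
Z(T, g) = (T + g)/(2*g) (Z(T, g) = (T + g)/((2*g)) = (T + g)*(1/(2*g)) = (T + g)/(2*g))
t(D) = (9 + D)² (t(D) = (((9 - 1*(-4)) - 4) + D)² = (((9 + 4) - 4) + D)² = ((13 - 4) + D)² = (9 + D)²)
E*t(1) + Z(-12, 8) = 19*(9 + 1)² + (½)*(-12 + 8)/8 = 19*10² + (½)*(⅛)*(-4) = 19*100 - ¼ = 1900 - ¼ = 7599/4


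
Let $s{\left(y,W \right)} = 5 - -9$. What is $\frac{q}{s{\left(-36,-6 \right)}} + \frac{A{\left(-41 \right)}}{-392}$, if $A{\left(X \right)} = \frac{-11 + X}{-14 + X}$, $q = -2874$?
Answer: $- \frac{1106503}{5390} \approx -205.29$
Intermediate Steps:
$s{\left(y,W \right)} = 14$ ($s{\left(y,W \right)} = 5 + 9 = 14$)
$A{\left(X \right)} = \frac{-11 + X}{-14 + X}$
$\frac{q}{s{\left(-36,-6 \right)}} + \frac{A{\left(-41 \right)}}{-392} = - \frac{2874}{14} + \frac{\frac{1}{-14 - 41} \left(-11 - 41\right)}{-392} = \left(-2874\right) \frac{1}{14} + \frac{1}{-55} \left(-52\right) \left(- \frac{1}{392}\right) = - \frac{1437}{7} + \left(- \frac{1}{55}\right) \left(-52\right) \left(- \frac{1}{392}\right) = - \frac{1437}{7} + \frac{52}{55} \left(- \frac{1}{392}\right) = - \frac{1437}{7} - \frac{13}{5390} = - \frac{1106503}{5390}$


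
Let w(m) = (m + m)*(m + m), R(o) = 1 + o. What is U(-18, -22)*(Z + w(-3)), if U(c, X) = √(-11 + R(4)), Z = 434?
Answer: 470*I*√6 ≈ 1151.3*I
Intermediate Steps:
U(c, X) = I*√6 (U(c, X) = √(-11 + (1 + 4)) = √(-11 + 5) = √(-6) = I*√6)
w(m) = 4*m² (w(m) = (2*m)*(2*m) = 4*m²)
U(-18, -22)*(Z + w(-3)) = (I*√6)*(434 + 4*(-3)²) = (I*√6)*(434 + 4*9) = (I*√6)*(434 + 36) = (I*√6)*470 = 470*I*√6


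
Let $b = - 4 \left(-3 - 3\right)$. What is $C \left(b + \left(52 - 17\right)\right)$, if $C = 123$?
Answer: $7257$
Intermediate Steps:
$b = 24$ ($b = \left(-4\right) \left(-6\right) = 24$)
$C \left(b + \left(52 - 17\right)\right) = 123 \left(24 + \left(52 - 17\right)\right) = 123 \left(24 + 35\right) = 123 \cdot 59 = 7257$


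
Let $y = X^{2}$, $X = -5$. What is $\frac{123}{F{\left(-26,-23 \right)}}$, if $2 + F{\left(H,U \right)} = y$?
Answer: $\frac{123}{23} \approx 5.3478$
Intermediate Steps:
$y = 25$ ($y = \left(-5\right)^{2} = 25$)
$F{\left(H,U \right)} = 23$ ($F{\left(H,U \right)} = -2 + 25 = 23$)
$\frac{123}{F{\left(-26,-23 \right)}} = \frac{123}{23}$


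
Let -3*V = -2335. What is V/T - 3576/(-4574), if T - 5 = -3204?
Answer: 11819291/21948339 ≈ 0.53850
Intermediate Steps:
V = 2335/3 (V = -⅓*(-2335) = 2335/3 ≈ 778.33)
T = -3199 (T = 5 - 3204 = -3199)
V/T - 3576/(-4574) = (2335/3)/(-3199) - 3576/(-4574) = (2335/3)*(-1/3199) - 3576*(-1/4574) = -2335/9597 + 1788/2287 = 11819291/21948339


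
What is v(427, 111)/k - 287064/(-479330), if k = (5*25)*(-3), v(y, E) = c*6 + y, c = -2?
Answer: -1825459/3594975 ≈ -0.50778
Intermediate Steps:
v(y, E) = -12 + y (v(y, E) = -2*6 + y = -12 + y)
k = -375 (k = 125*(-3) = -375)
v(427, 111)/k - 287064/(-479330) = (-12 + 427)/(-375) - 287064/(-479330) = 415*(-1/375) - 287064*(-1/479330) = -83/75 + 143532/239665 = -1825459/3594975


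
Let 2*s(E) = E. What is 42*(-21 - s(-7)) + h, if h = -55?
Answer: -790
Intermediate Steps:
s(E) = E/2
42*(-21 - s(-7)) + h = 42*(-21 - (-7)/2) - 55 = 42*(-21 - 1*(-7/2)) - 55 = 42*(-21 + 7/2) - 55 = 42*(-35/2) - 55 = -735 - 55 = -790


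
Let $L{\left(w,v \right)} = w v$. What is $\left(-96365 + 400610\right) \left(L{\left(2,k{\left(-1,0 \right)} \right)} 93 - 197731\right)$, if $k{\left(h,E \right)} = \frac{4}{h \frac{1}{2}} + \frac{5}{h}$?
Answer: $-60894332505$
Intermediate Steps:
$k{\left(h,E \right)} = \frac{13}{h}$ ($k{\left(h,E \right)} = \frac{4}{h \frac{1}{2}} + \frac{5}{h} = \frac{4}{\frac{1}{2} h} + \frac{5}{h} = 4 \frac{2}{h} + \frac{5}{h} = \frac{8}{h} + \frac{5}{h} = \frac{13}{h}$)
$L{\left(w,v \right)} = v w$
$\left(-96365 + 400610\right) \left(L{\left(2,k{\left(-1,0 \right)} \right)} 93 - 197731\right) = \left(-96365 + 400610\right) \left(\frac{13}{-1} \cdot 2 \cdot 93 - 197731\right) = 304245 \left(13 \left(-1\right) 2 \cdot 93 - 197731\right) = 304245 \left(\left(-13\right) 2 \cdot 93 - 197731\right) = 304245 \left(\left(-26\right) 93 - 197731\right) = 304245 \left(-2418 - 197731\right) = 304245 \left(-200149\right) = -60894332505$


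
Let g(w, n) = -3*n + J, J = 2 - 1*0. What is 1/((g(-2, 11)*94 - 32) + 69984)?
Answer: 1/67038 ≈ 1.4917e-5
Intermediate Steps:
J = 2 (J = 2 + 0 = 2)
g(w, n) = 2 - 3*n (g(w, n) = -3*n + 2 = 2 - 3*n)
1/((g(-2, 11)*94 - 32) + 69984) = 1/(((2 - 3*11)*94 - 32) + 69984) = 1/(((2 - 33)*94 - 32) + 69984) = 1/((-31*94 - 32) + 69984) = 1/((-2914 - 32) + 69984) = 1/(-2946 + 69984) = 1/67038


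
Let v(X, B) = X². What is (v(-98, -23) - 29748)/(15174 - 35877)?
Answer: 20144/20703 ≈ 0.97300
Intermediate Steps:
(v(-98, -23) - 29748)/(15174 - 35877) = ((-98)² - 29748)/(15174 - 35877) = (9604 - 29748)/(-20703) = -20144*(-1/20703) = 20144/20703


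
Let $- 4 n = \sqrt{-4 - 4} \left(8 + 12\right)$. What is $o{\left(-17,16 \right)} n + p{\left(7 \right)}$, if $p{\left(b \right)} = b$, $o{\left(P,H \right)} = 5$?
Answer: $7 - 50 i \sqrt{2} \approx 7.0 - 70.711 i$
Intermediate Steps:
$n = - 10 i \sqrt{2}$ ($n = - \frac{\sqrt{-4 - 4} \left(8 + 12\right)}{4} = - \frac{\sqrt{-8} \cdot 20}{4} = - \frac{2 i \sqrt{2} \cdot 20}{4} = - \frac{40 i \sqrt{2}}{4} = - 10 i \sqrt{2} \approx - 14.142 i$)
$o{\left(-17,16 \right)} n + p{\left(7 \right)} = 5 \left(- 10 i \sqrt{2}\right) + 7 = - 50 i \sqrt{2} + 7 = 7 - 50 i \sqrt{2}$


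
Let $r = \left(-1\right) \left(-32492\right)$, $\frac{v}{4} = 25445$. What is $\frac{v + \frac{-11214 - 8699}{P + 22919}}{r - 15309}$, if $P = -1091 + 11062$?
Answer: $\frac{3347524287}{565148870} \approx 5.9233$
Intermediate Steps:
$v = 101780$ ($v = 4 \cdot 25445 = 101780$)
$P = 9971$
$r = 32492$
$\frac{v + \frac{-11214 - 8699}{P + 22919}}{r - 15309} = \frac{101780 + \frac{-11214 - 8699}{9971 + 22919}}{32492 - 15309} = \frac{101780 - \frac{19913}{32890}}{17183} = \left(101780 - \frac{19913}{32890}\right) \frac{1}{17183} = \frac{3347524287}{32890} \cdot \frac{1}{17183} = \frac{3347524287}{565148870}$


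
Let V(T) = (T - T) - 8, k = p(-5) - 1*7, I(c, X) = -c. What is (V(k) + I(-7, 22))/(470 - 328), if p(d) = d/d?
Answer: -1/142 ≈ -0.0070423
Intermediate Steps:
p(d) = 1
k = -6 (k = 1 - 1*7 = 1 - 7 = -6)
V(T) = -8 (V(T) = 0 - 8 = -8)
(V(k) + I(-7, 22))/(470 - 328) = (-8 - 1*(-7))/(470 - 328) = (-8 + 7)/142 = -1*1/142 = -1/142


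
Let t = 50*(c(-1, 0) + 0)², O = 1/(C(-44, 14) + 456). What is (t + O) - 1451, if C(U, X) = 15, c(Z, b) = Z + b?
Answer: -659870/471 ≈ -1401.0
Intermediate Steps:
O = 1/471 (O = 1/(15 + 456) = 1/471 ≈ 0.0021231)
t = 50 (t = 50*((-1 + 0) + 0)² = 50*(-1 + 0)² = 50*(-1)² = 50*1 = 50)
(t + O) - 1451 = (50 + 1/471) - 1451 = 23551/471 - 1451 = -659870/471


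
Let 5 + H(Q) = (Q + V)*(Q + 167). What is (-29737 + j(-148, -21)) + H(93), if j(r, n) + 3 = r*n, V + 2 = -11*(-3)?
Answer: 5603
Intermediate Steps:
V = 31 (V = -2 - 11*(-3) = -2 + 33 = 31)
H(Q) = -5 + (31 + Q)*(167 + Q) (H(Q) = -5 + (Q + 31)*(Q + 167) = -5 + (31 + Q)*(167 + Q))
j(r, n) = -3 + n*r (j(r, n) = -3 + r*n = -3 + n*r)
(-29737 + j(-148, -21)) + H(93) = (-29737 + (-3 - 21*(-148))) + (5172 + 93**2 + 198*93) = (-29737 + (-3 + 3108)) + (5172 + 8649 + 18414) = (-29737 + 3105) + 32235 = -26632 + 32235 = 5603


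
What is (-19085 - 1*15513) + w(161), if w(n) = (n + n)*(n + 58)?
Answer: 35920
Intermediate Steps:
w(n) = 2*n*(58 + n) (w(n) = (2*n)*(58 + n) = 2*n*(58 + n))
(-19085 - 1*15513) + w(161) = (-19085 - 1*15513) + 2*161*(58 + 161) = (-19085 - 15513) + 2*161*219 = -34598 + 70518 = 35920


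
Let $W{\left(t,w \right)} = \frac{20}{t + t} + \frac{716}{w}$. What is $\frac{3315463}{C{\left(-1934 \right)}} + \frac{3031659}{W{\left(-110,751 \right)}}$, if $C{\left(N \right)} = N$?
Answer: $\frac{849342245863}{241750} \approx 3.5133 \cdot 10^{6}$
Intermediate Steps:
$W{\left(t,w \right)} = \frac{10}{t} + \frac{716}{w}$ ($W{\left(t,w \right)} = \frac{20}{2 t} + \frac{716}{w} = 20 \frac{1}{2 t} + \frac{716}{w} = \frac{10}{t} + \frac{716}{w}$)
$\frac{3315463}{C{\left(-1934 \right)}} + \frac{3031659}{W{\left(-110,751 \right)}} = \frac{3315463}{-1934} + \frac{3031659}{\frac{10}{-110} + \frac{716}{751}} = 3315463 \left(- \frac{1}{1934}\right) + \frac{3031659}{10 \left(- \frac{1}{110}\right) + 716 \cdot \frac{1}{751}} = - \frac{3315463}{1934} + \frac{3031659}{- \frac{1}{11} + \frac{716}{751}} = - \frac{3315463}{1934} + \frac{3031659}{\frac{7125}{8261}} = - \frac{3315463}{1934} + 3031659 \cdot \frac{8261}{7125} = - \frac{3315463}{1934} + \frac{439377807}{125} = \frac{849342245863}{241750}$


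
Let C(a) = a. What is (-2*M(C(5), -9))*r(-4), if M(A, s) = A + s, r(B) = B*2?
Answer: -64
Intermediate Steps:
r(B) = 2*B
(-2*M(C(5), -9))*r(-4) = (-2*(5 - 9))*(2*(-4)) = -2*(-4)*(-8) = 8*(-8) = -64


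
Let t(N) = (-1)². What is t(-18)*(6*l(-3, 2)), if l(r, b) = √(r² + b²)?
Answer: 6*√13 ≈ 21.633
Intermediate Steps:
t(N) = 1
l(r, b) = √(b² + r²)
t(-18)*(6*l(-3, 2)) = 1*(6*√(2² + (-3)²)) = 1*(6*√(4 + 9)) = 1*(6*√13) = 6*√13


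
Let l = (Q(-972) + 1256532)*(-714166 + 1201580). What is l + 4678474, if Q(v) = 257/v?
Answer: 297653537194193/486 ≈ 6.1246e+11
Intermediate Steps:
l = 297651263455829/486 (l = (257/(-972) + 1256532)*(-714166 + 1201580) = (257*(-1/972) + 1256532)*487414 = (-257/972 + 1256532)*487414 = (1221348847/972)*487414 = 297651263455829/486 ≈ 6.1245e+11)
l + 4678474 = 297651263455829/486 + 4678474 = 297653537194193/486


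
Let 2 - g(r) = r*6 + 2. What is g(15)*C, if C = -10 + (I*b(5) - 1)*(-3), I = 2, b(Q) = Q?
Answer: 3330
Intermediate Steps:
g(r) = -6*r (g(r) = 2 - (r*6 + 2) = 2 - (6*r + 2) = 2 - (2 + 6*r) = 2 + (-2 - 6*r) = -6*r)
C = -37 (C = -10 + (2*5 - 1)*(-3) = -10 + (10 - 1)*(-3) = -10 + 9*(-3) = -10 - 27 = -37)
g(15)*C = -6*15*(-37) = -90*(-37) = 3330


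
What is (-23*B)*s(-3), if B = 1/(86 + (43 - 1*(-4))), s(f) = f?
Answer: 69/133 ≈ 0.51880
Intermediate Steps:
B = 1/133 (B = 1/(86 + (43 + 4)) = 1/(86 + 47) = 1/133 ≈ 0.0075188)
(-23*B)*s(-3) = -23*1/133*(-3) = -23/133*(-3) = 69/133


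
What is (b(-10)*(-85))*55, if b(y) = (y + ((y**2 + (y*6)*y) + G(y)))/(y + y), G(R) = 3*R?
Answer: 154275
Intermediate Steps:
b(y) = (4*y + 7*y**2)/(2*y) (b(y) = (y + ((y**2 + (y*6)*y) + 3*y))/(y + y) = (y + ((y**2 + (6*y)*y) + 3*y))/((2*y)) = (y + ((y**2 + 6*y**2) + 3*y))*(1/(2*y)) = (y + (7*y**2 + 3*y))*(1/(2*y)) = (y + (3*y + 7*y**2))*(1/(2*y)) = (4*y + 7*y**2)*(1/(2*y)) = (4*y + 7*y**2)/(2*y))
(b(-10)*(-85))*55 = ((2 + (7/2)*(-10))*(-85))*55 = ((2 - 35)*(-85))*55 = -33*(-85)*55 = 2805*55 = 154275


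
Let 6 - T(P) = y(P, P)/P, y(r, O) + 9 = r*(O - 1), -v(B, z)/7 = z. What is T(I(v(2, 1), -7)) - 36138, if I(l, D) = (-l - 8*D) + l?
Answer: -2026463/56 ≈ -36187.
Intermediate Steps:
v(B, z) = -7*z
I(l, D) = -8*D
y(r, O) = -9 + r*(-1 + O) (y(r, O) = -9 + r*(O - 1) = -9 + r*(-1 + O))
T(P) = 6 - (-9 + P² - P)/P (T(P) = 6 - (-9 - P + P*P)/P = 6 - (-9 - P + P²)/P = 6 - (-9 + P² - P)/P)
T(I(v(2, 1), -7)) - 36138 = (7 - (-8)*(-7) + 9/((-8*(-7)))) - 36138 = (7 - 1*56 + 9/56) - 36138 = (7 - 56 + 9*(1/56)) - 36138 = (7 - 56 + 9/56) - 36138 = -2735/56 - 36138 = -2026463/56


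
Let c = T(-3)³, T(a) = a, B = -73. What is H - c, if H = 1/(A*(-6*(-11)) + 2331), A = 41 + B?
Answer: 5914/219 ≈ 27.005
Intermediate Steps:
A = -32 (A = 41 - 73 = -32)
H = 1/219 (H = 1/(-(-192)*(-11) + 2331) = 1/(-32*66 + 2331) = 1/(-2112 + 2331) = 1/219 ≈ 0.0045662)
c = -27 (c = (-3)³ = -27)
H - c = 1/219 - 1*(-27) = 1/219 + 27 = 5914/219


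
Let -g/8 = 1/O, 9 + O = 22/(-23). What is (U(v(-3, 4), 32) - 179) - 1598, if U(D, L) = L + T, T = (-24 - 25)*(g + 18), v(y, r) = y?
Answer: -610599/229 ≈ -2666.4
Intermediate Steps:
O = -229/23 (O = -9 + 22/(-23) = -9 + 22*(-1/23) = -9 - 22/23 = -229/23 ≈ -9.9565)
g = 184/229 (g = -8/(-229/23) = -8*(-23/229) = 184/229 ≈ 0.80349)
T = -210994/229 (T = (-24 - 25)*(184/229 + 18) = -49*4306/229 = -210994/229 ≈ -921.37)
U(D, L) = -210994/229 + L (U(D, L) = L - 210994/229 = -210994/229 + L)
(U(v(-3, 4), 32) - 179) - 1598 = ((-210994/229 + 32) - 179) - 1598 = (-203666/229 - 179) - 1598 = -244657/229 - 1598 = -610599/229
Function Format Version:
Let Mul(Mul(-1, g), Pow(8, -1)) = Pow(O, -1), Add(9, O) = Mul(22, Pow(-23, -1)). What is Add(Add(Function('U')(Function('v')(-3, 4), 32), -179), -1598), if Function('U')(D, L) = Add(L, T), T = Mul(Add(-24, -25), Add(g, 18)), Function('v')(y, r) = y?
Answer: Rational(-610599, 229) ≈ -2666.4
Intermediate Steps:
O = Rational(-229, 23) (O = Add(-9, Mul(22, Pow(-23, -1))) = Add(-9, Mul(22, Rational(-1, 23))) = Add(-9, Rational(-22, 23)) = Rational(-229, 23) ≈ -9.9565)
g = Rational(184, 229) (g = Mul(-8, Pow(Rational(-229, 23), -1)) = Mul(-8, Rational(-23, 229)) = Rational(184, 229) ≈ 0.80349)
T = Rational(-210994, 229) (T = Mul(Add(-24, -25), Add(Rational(184, 229), 18)) = Mul(-49, Rational(4306, 229)) = Rational(-210994, 229) ≈ -921.37)
Function('U')(D, L) = Add(Rational(-210994, 229), L) (Function('U')(D, L) = Add(L, Rational(-210994, 229)) = Add(Rational(-210994, 229), L))
Add(Add(Function('U')(Function('v')(-3, 4), 32), -179), -1598) = Add(Add(Add(Rational(-210994, 229), 32), -179), -1598) = Add(Add(Rational(-203666, 229), -179), -1598) = Add(Rational(-244657, 229), -1598) = Rational(-610599, 229)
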